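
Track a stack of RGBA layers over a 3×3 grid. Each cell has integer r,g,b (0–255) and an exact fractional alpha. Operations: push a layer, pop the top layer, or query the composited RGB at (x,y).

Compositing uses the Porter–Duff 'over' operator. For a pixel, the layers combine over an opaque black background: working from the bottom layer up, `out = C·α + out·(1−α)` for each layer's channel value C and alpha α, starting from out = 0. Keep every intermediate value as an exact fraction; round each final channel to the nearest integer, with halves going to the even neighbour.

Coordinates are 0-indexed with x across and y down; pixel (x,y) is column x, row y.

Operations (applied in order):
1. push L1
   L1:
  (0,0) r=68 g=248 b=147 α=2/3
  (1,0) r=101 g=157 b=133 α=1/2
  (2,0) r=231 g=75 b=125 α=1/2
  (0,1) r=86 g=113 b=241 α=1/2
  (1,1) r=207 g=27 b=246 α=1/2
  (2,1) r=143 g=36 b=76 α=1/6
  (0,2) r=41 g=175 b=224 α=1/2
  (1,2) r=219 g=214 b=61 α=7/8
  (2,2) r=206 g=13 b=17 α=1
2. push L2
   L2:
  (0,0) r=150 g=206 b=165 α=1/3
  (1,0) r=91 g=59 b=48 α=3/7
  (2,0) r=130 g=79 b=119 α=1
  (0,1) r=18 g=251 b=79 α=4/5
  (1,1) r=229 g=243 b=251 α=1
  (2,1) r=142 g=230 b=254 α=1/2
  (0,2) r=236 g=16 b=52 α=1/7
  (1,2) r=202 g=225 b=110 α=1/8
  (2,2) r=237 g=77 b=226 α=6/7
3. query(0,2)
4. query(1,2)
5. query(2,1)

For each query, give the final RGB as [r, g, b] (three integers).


query (0,2) [L1,L2] — begin 0,0,0
L1 α=1/2: [41/2, 175/2, 112]
L2 α=1/7: [359/7, 541/7, 724/7]
= [51, 77, 103]

(1,2) stack=L1,L2; from [0,0,0]:
+L1 (α=7/8) → [1533/8, 749/4, 427/8]
+L2 (α=1/8) → [12347/64, 6143/32, 3869/64]
rounded: [193, 192, 60]

query (2,1) [L1,L2] — begin 0,0,0
+L1 (α=1/6) → [143/6, 6, 38/3]
+L2 (α=1/2) → [995/12, 118, 400/3]
= [83, 118, 133]


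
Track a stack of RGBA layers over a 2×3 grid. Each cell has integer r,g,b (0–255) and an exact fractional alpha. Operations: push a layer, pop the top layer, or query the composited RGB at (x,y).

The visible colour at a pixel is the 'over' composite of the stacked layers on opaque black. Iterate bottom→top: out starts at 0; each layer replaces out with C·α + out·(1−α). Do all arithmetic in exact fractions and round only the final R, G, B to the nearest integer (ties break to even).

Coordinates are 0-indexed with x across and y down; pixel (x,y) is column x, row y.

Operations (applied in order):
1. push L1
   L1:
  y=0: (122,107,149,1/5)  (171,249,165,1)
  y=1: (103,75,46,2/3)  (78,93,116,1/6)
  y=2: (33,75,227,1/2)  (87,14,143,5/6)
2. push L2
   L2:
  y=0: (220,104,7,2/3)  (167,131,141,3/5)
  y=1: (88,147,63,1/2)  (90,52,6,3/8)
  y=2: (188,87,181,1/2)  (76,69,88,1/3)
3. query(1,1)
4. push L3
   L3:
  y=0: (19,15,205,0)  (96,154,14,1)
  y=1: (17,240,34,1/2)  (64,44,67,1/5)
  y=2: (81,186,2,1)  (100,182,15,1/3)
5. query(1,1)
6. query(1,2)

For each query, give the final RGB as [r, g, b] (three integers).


at x=1,y=1 over L1,L2:
L1 α=1/6: [13, 31/2, 58/3]
L2 α=3/8: [335/8, 467/16, 43/3]
rounded: [42, 29, 14]

(1,1) stack=L1,L2,L3; from [0,0,0]:
after L1 α=1/6: [13, 31/2, 58/3]
after L2 α=3/8: [335/8, 467/16, 43/3]
after L3 α=1/5: [463/10, 643/20, 373/15]
→ [46, 32, 25]

(1,2) stack=L1,L2,L3; from [0,0,0]:
+L1 (α=5/6) → [145/2, 35/3, 715/6]
+L2 (α=1/3) → [221/3, 277/9, 979/9]
+L3 (α=1/3) → [742/9, 2192/27, 2093/27]
rounded: [82, 81, 78]


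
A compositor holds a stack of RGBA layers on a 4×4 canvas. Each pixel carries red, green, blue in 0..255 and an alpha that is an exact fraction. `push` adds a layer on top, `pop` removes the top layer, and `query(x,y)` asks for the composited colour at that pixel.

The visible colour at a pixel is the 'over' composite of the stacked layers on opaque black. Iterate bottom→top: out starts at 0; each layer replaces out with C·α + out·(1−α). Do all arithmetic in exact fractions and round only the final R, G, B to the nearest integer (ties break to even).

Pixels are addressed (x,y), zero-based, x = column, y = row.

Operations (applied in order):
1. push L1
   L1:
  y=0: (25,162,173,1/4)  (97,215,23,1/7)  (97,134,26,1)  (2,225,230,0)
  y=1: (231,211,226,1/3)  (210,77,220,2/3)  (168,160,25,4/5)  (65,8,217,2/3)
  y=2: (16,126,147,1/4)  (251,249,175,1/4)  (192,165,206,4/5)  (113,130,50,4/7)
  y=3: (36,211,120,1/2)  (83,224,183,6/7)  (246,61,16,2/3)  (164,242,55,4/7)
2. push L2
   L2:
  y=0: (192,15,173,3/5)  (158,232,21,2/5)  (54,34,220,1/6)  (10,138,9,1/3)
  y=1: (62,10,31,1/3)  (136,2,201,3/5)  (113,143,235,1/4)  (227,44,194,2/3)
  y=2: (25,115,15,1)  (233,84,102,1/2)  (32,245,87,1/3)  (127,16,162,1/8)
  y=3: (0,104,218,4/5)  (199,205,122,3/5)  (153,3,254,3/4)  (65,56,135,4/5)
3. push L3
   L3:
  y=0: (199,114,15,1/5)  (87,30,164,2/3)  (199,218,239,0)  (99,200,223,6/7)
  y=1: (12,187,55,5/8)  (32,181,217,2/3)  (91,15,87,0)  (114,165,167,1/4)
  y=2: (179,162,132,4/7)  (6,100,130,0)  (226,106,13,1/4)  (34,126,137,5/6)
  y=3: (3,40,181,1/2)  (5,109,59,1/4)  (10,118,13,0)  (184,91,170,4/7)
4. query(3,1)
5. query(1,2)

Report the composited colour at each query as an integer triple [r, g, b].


(3,1) stack=L1,L2,L3; from [0,0,0]:
after L1 α=2/3: [130/3, 16/3, 434/3]
after L2 α=2/3: [1492/9, 280/9, 1598/9]
after L3 α=1/4: [917/6, 775/12, 2099/12]
→ [153, 65, 175]

(1,2) stack=L1,L2,L3; from [0,0,0]:
+L1 (α=1/4) → [251/4, 249/4, 175/4]
+L2 (α=1/2) → [1183/8, 585/8, 583/8]
+L3 (α=0) → [1183/8, 585/8, 583/8]
rounded: [148, 73, 73]


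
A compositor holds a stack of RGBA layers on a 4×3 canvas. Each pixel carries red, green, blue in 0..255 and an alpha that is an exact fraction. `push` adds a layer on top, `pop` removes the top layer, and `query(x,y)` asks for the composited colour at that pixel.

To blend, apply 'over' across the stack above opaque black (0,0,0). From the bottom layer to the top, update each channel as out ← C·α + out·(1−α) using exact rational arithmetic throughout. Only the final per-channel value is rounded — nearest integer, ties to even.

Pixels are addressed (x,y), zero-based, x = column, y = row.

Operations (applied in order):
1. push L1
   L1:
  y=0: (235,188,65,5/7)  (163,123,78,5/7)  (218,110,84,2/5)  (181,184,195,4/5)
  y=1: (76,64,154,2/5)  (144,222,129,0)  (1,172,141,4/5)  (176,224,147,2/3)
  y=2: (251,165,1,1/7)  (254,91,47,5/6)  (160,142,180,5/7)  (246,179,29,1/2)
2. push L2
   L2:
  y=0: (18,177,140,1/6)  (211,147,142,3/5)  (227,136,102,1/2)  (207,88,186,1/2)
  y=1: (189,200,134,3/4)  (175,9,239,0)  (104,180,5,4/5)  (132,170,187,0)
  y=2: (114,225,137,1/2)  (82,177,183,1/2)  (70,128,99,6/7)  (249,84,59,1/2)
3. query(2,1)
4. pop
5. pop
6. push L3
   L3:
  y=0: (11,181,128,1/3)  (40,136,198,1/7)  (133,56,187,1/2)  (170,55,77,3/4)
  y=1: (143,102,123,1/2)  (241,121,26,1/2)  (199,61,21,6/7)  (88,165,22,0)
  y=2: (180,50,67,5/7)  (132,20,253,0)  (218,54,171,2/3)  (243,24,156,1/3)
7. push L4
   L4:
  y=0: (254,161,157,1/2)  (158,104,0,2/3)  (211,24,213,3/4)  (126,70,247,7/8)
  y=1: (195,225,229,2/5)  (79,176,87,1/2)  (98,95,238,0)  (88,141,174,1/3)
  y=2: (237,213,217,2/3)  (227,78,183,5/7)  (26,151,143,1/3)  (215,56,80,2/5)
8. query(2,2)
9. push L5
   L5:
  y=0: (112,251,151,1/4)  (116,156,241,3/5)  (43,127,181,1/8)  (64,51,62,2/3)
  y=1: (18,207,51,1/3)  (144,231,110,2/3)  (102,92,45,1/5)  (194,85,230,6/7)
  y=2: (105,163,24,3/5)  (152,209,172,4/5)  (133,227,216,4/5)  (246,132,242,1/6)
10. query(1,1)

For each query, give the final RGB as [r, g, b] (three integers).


at x=2,y=1 over L1,L2:
+L1 (α=4/5) → [4/5, 688/5, 564/5]
+L2 (α=4/5) → [2084/25, 4288/25, 664/25]
= [83, 172, 27]

at x=2,y=2 over L3,L4:
+L3 (α=2/3) → [436/3, 36, 114]
+L4 (α=1/3) → [950/9, 223/3, 371/3]
→ [106, 74, 124]

query (1,1) [L3,L4,L5] — begin 0,0,0
after L3 α=1/2: [241/2, 121/2, 13]
after L4 α=1/2: [399/4, 473/4, 50]
after L5 α=2/3: [517/4, 2321/12, 90]
rounded: [129, 193, 90]


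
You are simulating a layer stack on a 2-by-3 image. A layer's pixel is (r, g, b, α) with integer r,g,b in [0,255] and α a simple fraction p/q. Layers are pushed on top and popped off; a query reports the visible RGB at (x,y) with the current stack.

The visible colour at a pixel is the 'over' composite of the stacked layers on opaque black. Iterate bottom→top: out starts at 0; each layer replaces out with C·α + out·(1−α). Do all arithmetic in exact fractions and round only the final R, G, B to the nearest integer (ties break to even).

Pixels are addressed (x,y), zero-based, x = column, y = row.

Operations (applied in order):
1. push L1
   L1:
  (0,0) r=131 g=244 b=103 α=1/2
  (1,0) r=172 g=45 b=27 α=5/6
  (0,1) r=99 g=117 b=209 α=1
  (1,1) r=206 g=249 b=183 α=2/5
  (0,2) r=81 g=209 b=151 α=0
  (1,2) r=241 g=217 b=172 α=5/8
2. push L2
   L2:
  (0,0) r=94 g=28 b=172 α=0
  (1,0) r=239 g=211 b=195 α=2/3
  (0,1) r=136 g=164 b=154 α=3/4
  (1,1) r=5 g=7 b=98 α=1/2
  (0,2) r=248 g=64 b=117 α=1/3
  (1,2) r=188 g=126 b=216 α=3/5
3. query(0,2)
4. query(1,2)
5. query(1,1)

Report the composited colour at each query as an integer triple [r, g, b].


(0,2) stack=L1,L2; from [0,0,0]:
+L1 (α=0) → [0, 0, 0]
+L2 (α=1/3) → [248/3, 64/3, 39]
= [83, 21, 39]

at x=1,y=2 over L1,L2:
L1 α=5/8: [1205/8, 1085/8, 215/2]
L2 α=3/5: [3461/20, 2597/20, 863/5]
rounded: [173, 130, 173]

query (1,1) [L1,L2] — begin 0,0,0
after L1 α=2/5: [412/5, 498/5, 366/5]
after L2 α=1/2: [437/10, 533/10, 428/5]
rounded: [44, 53, 86]


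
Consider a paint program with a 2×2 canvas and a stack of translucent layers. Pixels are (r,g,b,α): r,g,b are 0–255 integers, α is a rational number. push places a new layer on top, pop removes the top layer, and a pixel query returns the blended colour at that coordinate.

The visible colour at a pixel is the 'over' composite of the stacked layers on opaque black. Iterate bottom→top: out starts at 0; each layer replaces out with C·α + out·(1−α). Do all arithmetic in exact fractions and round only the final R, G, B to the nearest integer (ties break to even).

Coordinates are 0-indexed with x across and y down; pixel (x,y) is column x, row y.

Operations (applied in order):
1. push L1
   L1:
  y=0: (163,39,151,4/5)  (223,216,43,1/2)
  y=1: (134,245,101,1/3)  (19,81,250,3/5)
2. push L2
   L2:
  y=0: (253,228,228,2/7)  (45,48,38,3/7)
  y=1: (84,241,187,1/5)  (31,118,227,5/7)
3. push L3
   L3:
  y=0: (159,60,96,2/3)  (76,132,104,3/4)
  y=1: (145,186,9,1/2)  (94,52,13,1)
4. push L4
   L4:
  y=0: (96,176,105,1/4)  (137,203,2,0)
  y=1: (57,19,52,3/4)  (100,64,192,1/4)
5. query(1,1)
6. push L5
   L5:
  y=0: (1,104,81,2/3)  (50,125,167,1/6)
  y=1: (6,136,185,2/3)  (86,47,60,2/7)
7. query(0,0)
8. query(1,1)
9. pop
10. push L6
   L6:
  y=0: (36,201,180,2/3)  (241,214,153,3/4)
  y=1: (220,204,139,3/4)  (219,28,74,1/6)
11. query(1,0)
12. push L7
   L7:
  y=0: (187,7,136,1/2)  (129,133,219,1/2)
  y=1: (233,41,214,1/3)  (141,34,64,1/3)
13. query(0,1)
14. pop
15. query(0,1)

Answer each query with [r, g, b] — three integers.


(1,1) stack=L1,L2,L3,L4; from [0,0,0]:
L1 α=3/5: [57/5, 243/5, 150]
L2 α=5/7: [127/5, 3436/35, 205]
L3 α=1: [94, 52, 13]
L4 α=1/4: [191/2, 55, 231/4]
→ [96, 55, 58]

query (0,0) [L1,L2,L3,L4,L5] — begin 0,0,0
L1 α=4/5: [652/5, 156/5, 604/5]
L2 α=2/7: [1158/7, 612/7, 1060/7]
L3 α=2/3: [1128/7, 484/7, 2404/21]
L4 α=1/4: [1014/7, 671/7, 3139/28]
L5 α=2/3: [1028/21, 709/7, 7675/84]
rounded: [49, 101, 91]

(1,1) stack=L1,L2,L3,L4,L5; from [0,0,0]:
+L1 (α=3/5) → [57/5, 243/5, 150]
+L2 (α=5/7) → [127/5, 3436/35, 205]
+L3 (α=1) → [94, 52, 13]
+L4 (α=1/4) → [191/2, 55, 231/4]
+L5 (α=2/7) → [1299/14, 369/7, 1635/28]
= [93, 53, 58]

query (1,0) [L1,L2,L3,L4,L6] — begin 0,0,0
after L1 α=1/2: [223/2, 108, 43/2]
after L2 α=3/7: [83, 576/7, 200/7]
after L3 α=3/4: [311/4, 837/7, 596/7]
after L4 α=0: [311/4, 837/7, 596/7]
after L6 α=3/4: [3203/16, 5331/28, 3809/28]
rounded: [200, 190, 136]

query (0,1) [L1,L2,L3,L4,L6,L7] — begin 0,0,0
+L1 (α=1/3) → [134/3, 245/3, 101/3]
+L2 (α=1/5) → [788/15, 1703/15, 193/3]
+L3 (α=1/2) → [2963/30, 4493/30, 110/3]
+L4 (α=3/4) → [8093/120, 6203/120, 289/6]
+L6 (α=3/4) → [87293/480, 79643/480, 2791/24]
+L7 (α=1/3) → [143213/720, 89483/720, 5359/36]
rounded: [199, 124, 149]

(0,1) stack=L1,L2,L3,L4,L6; from [0,0,0]:
L1 α=1/3: [134/3, 245/3, 101/3]
L2 α=1/5: [788/15, 1703/15, 193/3]
L3 α=1/2: [2963/30, 4493/30, 110/3]
L4 α=3/4: [8093/120, 6203/120, 289/6]
L6 α=3/4: [87293/480, 79643/480, 2791/24]
rounded: [182, 166, 116]


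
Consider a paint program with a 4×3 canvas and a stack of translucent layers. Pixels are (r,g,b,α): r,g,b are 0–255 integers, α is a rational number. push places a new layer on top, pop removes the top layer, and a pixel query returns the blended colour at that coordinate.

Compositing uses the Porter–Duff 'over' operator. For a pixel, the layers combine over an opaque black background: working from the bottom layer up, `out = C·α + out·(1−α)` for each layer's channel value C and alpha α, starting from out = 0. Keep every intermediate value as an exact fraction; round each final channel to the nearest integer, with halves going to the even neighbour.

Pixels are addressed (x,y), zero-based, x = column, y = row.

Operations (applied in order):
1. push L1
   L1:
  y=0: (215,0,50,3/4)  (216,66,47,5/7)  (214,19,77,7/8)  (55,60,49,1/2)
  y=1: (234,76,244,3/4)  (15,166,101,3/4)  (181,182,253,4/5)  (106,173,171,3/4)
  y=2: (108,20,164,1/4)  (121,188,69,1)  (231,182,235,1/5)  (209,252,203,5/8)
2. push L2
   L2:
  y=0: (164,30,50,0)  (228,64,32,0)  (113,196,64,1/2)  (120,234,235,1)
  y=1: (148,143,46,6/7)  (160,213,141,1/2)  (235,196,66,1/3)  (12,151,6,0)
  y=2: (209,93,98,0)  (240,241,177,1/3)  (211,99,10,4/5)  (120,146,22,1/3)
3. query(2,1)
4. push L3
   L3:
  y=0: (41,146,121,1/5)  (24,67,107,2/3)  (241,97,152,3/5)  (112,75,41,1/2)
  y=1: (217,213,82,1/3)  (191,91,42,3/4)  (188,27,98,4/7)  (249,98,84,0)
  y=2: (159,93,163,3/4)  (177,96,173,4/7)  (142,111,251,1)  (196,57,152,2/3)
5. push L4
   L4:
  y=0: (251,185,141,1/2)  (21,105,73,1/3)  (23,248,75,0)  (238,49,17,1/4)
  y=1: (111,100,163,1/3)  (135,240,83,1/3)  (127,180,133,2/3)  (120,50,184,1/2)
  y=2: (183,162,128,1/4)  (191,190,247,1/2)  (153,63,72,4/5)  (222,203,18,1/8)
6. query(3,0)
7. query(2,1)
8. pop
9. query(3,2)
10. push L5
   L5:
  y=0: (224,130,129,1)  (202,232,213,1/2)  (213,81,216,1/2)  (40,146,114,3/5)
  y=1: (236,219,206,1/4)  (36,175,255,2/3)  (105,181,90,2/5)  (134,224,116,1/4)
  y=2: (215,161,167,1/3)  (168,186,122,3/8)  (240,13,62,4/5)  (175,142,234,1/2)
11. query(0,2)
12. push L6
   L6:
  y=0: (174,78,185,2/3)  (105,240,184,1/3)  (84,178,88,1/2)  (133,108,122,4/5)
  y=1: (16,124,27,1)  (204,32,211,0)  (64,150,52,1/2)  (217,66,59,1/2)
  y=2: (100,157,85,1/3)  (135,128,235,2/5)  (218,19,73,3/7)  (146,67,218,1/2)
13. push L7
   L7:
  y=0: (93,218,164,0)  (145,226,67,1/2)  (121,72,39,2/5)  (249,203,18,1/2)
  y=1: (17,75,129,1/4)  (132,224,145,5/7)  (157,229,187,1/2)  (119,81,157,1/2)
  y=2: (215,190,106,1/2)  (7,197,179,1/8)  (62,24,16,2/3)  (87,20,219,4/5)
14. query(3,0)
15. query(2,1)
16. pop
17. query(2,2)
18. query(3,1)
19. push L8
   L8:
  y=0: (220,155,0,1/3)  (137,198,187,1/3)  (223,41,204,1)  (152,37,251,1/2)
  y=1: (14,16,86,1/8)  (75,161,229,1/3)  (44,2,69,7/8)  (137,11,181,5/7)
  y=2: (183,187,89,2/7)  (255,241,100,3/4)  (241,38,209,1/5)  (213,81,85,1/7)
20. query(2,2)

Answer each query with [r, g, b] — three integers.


(2,1) stack=L1,L2; from [0,0,0]:
after L1 α=4/5: [724/5, 728/5, 1012/5]
after L2 α=1/3: [2623/15, 812/5, 2354/15]
→ [175, 162, 157]

at x=3,y=0 over L1,L2,L3,L4:
L1 α=1/2: [55/2, 30, 49/2]
L2 α=1: [120, 234, 235]
L3 α=1/2: [116, 309/2, 138]
L4 α=1/4: [293/2, 1025/8, 431/4]
= [146, 128, 108]

at x=2,y=1 over L1,L2,L3,L4:
after L1 α=4/5: [724/5, 728/5, 1012/5]
after L2 α=1/3: [2623/15, 812/5, 2354/15]
after L3 α=4/7: [6383/35, 2976/35, 4314/35]
after L4 α=2/3: [5091/35, 5192/35, 13624/105]
rounded: [145, 148, 130]

query (3,2) [L1,L2,L3] — begin 0,0,0
L1 α=5/8: [1045/8, 315/2, 1015/8]
L2 α=1/3: [1525/12, 461/3, 1103/12]
L3 α=2/3: [6229/36, 803/9, 4751/36]
= [173, 89, 132]

at x=0,y=2 over L1,L2,L3,L5:
L1 α=1/4: [27, 5, 41]
L2 α=0: [27, 5, 41]
L3 α=3/4: [126, 71, 265/2]
L5 α=1/3: [467/3, 101, 144]
rounded: [156, 101, 144]

(3,0) stack=L1,L2,L3,L5,L6,L7; from [0,0,0]:
L1 α=1/2: [55/2, 30, 49/2]
L2 α=1: [120, 234, 235]
L3 α=1/2: [116, 309/2, 138]
L5 α=3/5: [352/5, 747/5, 618/5]
L6 α=4/5: [3012/25, 2907/25, 3058/25]
L7 α=1/2: [9237/50, 3991/25, 1754/25]
→ [185, 160, 70]

at x=2,y=1 over L1,L2,L3,L5,L6,L7:
+L1 (α=4/5) → [724/5, 728/5, 1012/5]
+L2 (α=1/3) → [2623/15, 812/5, 2354/15]
+L3 (α=4/7) → [6383/35, 2976/35, 4314/35]
+L5 (α=2/5) → [26499/175, 21598/175, 19242/175]
+L6 (α=1/2) → [37699/350, 23924/175, 14171/175]
+L7 (α=1/2) → [92649/700, 63999/350, 23448/175]
rounded: [132, 183, 134]

at x=2,y=2 over L1,L2,L3,L5,L6:
L1 α=1/5: [231/5, 182/5, 47]
L2 α=4/5: [4451/25, 2162/25, 87/5]
L3 α=1: [142, 111, 251]
L5 α=4/5: [1102/5, 163/5, 499/5]
L6 α=3/7: [7678/35, 937/35, 3091/35]
rounded: [219, 27, 88]

at x=3,y=1 over L1,L2,L3,L5,L6:
L1 α=3/4: [159/2, 519/4, 513/4]
L2 α=0: [159/2, 519/4, 513/4]
L3 α=0: [159/2, 519/4, 513/4]
L5 α=1/4: [745/8, 2453/16, 2003/16]
L6 α=1/2: [2481/16, 3509/32, 2947/32]
rounded: [155, 110, 92]

(2,2) stack=L1,L2,L3,L5,L6,L8; from [0,0,0]:
+L1 (α=1/5) → [231/5, 182/5, 47]
+L2 (α=4/5) → [4451/25, 2162/25, 87/5]
+L3 (α=1) → [142, 111, 251]
+L5 (α=4/5) → [1102/5, 163/5, 499/5]
+L6 (α=3/7) → [7678/35, 937/35, 3091/35]
+L8 (α=1/5) → [39147/175, 5078/175, 19679/175]
= [224, 29, 112]


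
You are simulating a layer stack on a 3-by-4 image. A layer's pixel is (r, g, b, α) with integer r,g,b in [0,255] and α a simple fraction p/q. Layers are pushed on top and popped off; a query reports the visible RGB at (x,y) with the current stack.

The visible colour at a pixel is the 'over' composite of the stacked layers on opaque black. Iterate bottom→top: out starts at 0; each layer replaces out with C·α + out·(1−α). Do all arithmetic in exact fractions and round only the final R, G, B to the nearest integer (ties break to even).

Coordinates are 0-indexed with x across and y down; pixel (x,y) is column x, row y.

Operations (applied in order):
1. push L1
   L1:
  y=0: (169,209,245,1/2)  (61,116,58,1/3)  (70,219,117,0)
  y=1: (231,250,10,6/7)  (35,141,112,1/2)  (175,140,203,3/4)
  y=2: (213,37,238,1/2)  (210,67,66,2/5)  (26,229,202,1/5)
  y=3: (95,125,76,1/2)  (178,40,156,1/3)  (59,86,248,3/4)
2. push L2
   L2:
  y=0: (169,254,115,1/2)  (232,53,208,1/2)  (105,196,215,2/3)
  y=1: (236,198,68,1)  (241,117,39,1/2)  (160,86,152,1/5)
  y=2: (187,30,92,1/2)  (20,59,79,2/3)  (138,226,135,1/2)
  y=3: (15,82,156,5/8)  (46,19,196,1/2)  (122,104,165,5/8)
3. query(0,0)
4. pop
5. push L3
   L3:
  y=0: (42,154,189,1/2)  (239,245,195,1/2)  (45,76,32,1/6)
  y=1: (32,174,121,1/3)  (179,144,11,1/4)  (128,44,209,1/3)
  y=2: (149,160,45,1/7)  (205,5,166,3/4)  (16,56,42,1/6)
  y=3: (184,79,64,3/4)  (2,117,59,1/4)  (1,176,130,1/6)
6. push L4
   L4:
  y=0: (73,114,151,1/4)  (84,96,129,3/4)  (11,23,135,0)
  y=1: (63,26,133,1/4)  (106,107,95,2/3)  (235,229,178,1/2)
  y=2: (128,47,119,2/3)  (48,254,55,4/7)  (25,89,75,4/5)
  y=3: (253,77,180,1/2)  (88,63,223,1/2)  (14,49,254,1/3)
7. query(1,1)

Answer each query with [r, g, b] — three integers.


(0,0) stack=L1,L2; from [0,0,0]:
after L1 α=1/2: [169/2, 209/2, 245/2]
after L2 α=1/2: [507/4, 717/4, 475/4]
= [127, 179, 119]

query (1,1) [L1,L3,L4] — begin 0,0,0
+L1 (α=1/2) → [35/2, 141/2, 56]
+L3 (α=1/4) → [463/8, 711/8, 179/4]
+L4 (α=2/3) → [2159/24, 2423/24, 313/4]
= [90, 101, 78]


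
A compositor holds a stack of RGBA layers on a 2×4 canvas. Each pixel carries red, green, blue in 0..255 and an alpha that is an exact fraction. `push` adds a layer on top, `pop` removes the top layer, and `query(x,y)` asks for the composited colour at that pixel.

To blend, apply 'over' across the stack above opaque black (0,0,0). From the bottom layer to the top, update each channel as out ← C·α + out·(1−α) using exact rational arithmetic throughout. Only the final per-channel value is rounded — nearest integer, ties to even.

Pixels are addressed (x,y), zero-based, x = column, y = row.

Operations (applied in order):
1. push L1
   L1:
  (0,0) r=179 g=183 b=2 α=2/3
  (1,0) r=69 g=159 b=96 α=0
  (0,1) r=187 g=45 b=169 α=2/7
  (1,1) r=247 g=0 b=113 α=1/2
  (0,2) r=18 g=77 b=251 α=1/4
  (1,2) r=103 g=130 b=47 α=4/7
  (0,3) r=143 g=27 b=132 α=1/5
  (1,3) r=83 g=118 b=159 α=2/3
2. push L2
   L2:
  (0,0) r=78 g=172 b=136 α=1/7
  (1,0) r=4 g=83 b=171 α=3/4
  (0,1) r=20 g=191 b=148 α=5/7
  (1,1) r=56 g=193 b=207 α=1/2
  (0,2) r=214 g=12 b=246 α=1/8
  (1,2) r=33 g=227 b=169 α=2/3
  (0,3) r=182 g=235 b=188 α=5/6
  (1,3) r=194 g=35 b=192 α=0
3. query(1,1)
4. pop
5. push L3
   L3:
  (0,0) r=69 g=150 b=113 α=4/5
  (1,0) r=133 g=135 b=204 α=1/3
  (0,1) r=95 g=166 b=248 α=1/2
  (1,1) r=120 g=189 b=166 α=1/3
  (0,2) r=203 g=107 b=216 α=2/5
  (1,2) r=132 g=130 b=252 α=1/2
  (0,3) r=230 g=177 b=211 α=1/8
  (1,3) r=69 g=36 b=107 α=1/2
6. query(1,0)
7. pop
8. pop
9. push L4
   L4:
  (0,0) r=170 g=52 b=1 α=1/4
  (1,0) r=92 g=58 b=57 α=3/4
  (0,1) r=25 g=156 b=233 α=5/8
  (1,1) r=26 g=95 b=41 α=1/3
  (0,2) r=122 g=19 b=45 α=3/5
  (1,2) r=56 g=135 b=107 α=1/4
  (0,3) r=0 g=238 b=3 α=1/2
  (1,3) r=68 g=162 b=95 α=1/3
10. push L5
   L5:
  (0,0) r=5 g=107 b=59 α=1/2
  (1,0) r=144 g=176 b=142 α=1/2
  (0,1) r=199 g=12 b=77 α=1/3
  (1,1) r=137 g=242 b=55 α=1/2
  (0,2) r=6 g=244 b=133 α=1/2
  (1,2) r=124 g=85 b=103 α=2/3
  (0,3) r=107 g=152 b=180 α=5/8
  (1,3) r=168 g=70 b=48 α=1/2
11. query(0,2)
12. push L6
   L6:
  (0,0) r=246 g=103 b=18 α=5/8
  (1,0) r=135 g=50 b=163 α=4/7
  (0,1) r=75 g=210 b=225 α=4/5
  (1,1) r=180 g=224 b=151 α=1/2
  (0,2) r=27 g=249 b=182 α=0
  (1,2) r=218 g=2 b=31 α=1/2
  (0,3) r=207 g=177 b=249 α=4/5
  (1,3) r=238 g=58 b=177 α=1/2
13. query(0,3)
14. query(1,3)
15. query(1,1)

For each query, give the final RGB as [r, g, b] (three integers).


query (1,1) [L1,L2] — begin 0,0,0
+L1 (α=1/2) → [247/2, 0, 113/2]
+L2 (α=1/2) → [359/4, 193/2, 527/4]
→ [90, 96, 132]

(1,0) stack=L1,L3; from [0,0,0]:
+L1 (α=0) → [0, 0, 0]
+L3 (α=1/3) → [133/3, 45, 68]
= [44, 45, 68]

query (0,2) [L4,L5] — begin 0,0,0
after L4 α=3/5: [366/5, 57/5, 27]
after L5 α=1/2: [198/5, 1277/10, 80]
→ [40, 128, 80]

query (0,3) [L4,L5,L6] — begin 0,0,0
+L4 (α=1/2) → [0, 119, 3/2]
+L5 (α=5/8) → [535/8, 1117/8, 1809/16]
+L6 (α=4/5) → [7159/40, 6781/40, 3549/16]
rounded: [179, 170, 222]

query (1,3) [L4,L5,L6] — begin 0,0,0
+L4 (α=1/3) → [68/3, 54, 95/3]
+L5 (α=1/2) → [286/3, 62, 239/6]
+L6 (α=1/2) → [500/3, 60, 1301/12]
= [167, 60, 108]

(1,1) stack=L4,L5,L6; from [0,0,0]:
after L4 α=1/3: [26/3, 95/3, 41/3]
after L5 α=1/2: [437/6, 821/6, 103/3]
after L6 α=1/2: [1517/12, 2165/12, 278/3]
→ [126, 180, 93]


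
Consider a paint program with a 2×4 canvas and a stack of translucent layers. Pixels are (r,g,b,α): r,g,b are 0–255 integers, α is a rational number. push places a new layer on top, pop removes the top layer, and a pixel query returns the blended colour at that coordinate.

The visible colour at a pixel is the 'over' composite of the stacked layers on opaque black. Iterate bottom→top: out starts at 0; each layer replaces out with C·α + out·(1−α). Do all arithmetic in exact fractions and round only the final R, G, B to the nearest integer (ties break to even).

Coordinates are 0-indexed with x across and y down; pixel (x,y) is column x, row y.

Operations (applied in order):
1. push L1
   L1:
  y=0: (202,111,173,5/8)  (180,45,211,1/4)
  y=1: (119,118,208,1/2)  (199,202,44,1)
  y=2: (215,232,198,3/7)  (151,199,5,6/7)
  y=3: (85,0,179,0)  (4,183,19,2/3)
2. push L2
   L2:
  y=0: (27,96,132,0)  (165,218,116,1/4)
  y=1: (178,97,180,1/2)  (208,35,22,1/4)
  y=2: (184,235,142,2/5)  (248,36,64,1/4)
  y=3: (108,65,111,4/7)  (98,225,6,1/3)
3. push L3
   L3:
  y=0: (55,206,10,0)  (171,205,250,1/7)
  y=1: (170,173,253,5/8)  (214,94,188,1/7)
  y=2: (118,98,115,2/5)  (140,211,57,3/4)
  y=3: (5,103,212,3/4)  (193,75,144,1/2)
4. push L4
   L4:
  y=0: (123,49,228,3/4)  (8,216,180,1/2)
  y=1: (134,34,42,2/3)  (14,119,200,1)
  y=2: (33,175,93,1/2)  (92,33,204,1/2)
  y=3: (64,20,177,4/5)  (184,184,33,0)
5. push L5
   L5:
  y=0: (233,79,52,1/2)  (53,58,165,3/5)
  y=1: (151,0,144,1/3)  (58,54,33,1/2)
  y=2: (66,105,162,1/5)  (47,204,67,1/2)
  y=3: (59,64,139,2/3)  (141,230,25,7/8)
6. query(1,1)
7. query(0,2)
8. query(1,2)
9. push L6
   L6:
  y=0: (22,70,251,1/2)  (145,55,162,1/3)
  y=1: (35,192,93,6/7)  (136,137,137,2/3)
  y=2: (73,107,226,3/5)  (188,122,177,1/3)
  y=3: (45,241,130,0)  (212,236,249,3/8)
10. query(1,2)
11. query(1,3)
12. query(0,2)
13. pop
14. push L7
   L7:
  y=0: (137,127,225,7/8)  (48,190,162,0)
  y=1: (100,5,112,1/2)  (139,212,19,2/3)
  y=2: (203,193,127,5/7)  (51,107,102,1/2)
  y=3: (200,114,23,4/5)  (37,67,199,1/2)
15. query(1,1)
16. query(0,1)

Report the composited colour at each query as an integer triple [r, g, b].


query (1,1) [L1,L2,L3,L4,L5] — begin 0,0,0
after L1 α=1: [199, 202, 44]
after L2 α=1/4: [805/4, 641/4, 77/2]
after L3 α=1/7: [2843/14, 2111/14, 419/7]
after L4 α=1: [14, 119, 200]
after L5 α=1/2: [36, 173/2, 233/2]
→ [36, 86, 116]

query (0,2) [L1,L2,L3,L4,L5] — begin 0,0,0
after L1 α=3/7: [645/7, 696/7, 594/7]
after L2 α=2/5: [4511/35, 5378/35, 754/7]
after L3 α=2/5: [21793/175, 22994/175, 3872/35]
after L4 α=1/2: [13784/175, 53619/350, 7127/70]
after L5 α=1/5: [66686/875, 125613/875, 19924/175]
= [76, 144, 114]

query (1,2) [L1,L2,L3,L4,L5] — begin 0,0,0
L1 α=6/7: [906/7, 1194/7, 30/7]
L2 α=1/4: [2227/14, 1917/14, 269/14]
L3 α=3/4: [8107/56, 10779/56, 2663/56]
L4 α=1/2: [13259/112, 12627/112, 14087/112]
L5 α=1/2: [18523/224, 35475/224, 21591/224]
= [83, 158, 96]

at x=1,y=2 over L1,L2,L3,L4,L5,L6:
L1 α=6/7: [906/7, 1194/7, 30/7]
L2 α=1/4: [2227/14, 1917/14, 269/14]
L3 α=3/4: [8107/56, 10779/56, 2663/56]
L4 α=1/2: [13259/112, 12627/112, 14087/112]
L5 α=1/2: [18523/224, 35475/224, 21591/224]
L6 α=1/3: [13193/112, 49139/336, 13805/112]
rounded: [118, 146, 123]

query (1,3) [L1,L2,L3,L4,L5,L6] — begin 0,0,0
+L1 (α=2/3) → [8/3, 122, 38/3]
+L2 (α=1/3) → [310/9, 469/3, 94/9]
+L3 (α=1/2) → [2047/18, 347/3, 695/9]
+L4 (α=0) → [2047/18, 347/3, 695/9]
+L5 (α=7/8) → [19813/144, 5177/24, 1135/36]
+L6 (α=3/8) → [190649/1152, 42877/192, 32567/288]
= [165, 223, 113]

(0,2) stack=L1,L2,L3,L4,L5,L6; from [0,0,0]:
+L1 (α=3/7) → [645/7, 696/7, 594/7]
+L2 (α=2/5) → [4511/35, 5378/35, 754/7]
+L3 (α=2/5) → [21793/175, 22994/175, 3872/35]
+L4 (α=1/2) → [13784/175, 53619/350, 7127/70]
+L5 (α=1/5) → [66686/875, 125613/875, 19924/175]
+L6 (α=3/5) → [324997/4375, 532101/4375, 158498/875]
= [74, 122, 181]

at x=1,y=1 over L1,L2,L3,L4,L5,L7:
L1 α=1: [199, 202, 44]
L2 α=1/4: [805/4, 641/4, 77/2]
L3 α=1/7: [2843/14, 2111/14, 419/7]
L4 α=1: [14, 119, 200]
L5 α=1/2: [36, 173/2, 233/2]
L7 α=2/3: [314/3, 1021/6, 103/2]
= [105, 170, 52]

at x=0,y=1 over L1,L2,L3,L4,L5,L7:
L1 α=1/2: [119/2, 59, 104]
L2 α=1/2: [475/4, 78, 142]
L3 α=5/8: [4825/32, 1099/8, 1691/8]
L4 α=2/3: [4467/32, 1643/24, 2363/24]
L5 α=1/3: [6883/48, 1643/36, 4091/36]
L7 α=1/2: [11683/96, 1823/72, 8123/72]
→ [122, 25, 113]


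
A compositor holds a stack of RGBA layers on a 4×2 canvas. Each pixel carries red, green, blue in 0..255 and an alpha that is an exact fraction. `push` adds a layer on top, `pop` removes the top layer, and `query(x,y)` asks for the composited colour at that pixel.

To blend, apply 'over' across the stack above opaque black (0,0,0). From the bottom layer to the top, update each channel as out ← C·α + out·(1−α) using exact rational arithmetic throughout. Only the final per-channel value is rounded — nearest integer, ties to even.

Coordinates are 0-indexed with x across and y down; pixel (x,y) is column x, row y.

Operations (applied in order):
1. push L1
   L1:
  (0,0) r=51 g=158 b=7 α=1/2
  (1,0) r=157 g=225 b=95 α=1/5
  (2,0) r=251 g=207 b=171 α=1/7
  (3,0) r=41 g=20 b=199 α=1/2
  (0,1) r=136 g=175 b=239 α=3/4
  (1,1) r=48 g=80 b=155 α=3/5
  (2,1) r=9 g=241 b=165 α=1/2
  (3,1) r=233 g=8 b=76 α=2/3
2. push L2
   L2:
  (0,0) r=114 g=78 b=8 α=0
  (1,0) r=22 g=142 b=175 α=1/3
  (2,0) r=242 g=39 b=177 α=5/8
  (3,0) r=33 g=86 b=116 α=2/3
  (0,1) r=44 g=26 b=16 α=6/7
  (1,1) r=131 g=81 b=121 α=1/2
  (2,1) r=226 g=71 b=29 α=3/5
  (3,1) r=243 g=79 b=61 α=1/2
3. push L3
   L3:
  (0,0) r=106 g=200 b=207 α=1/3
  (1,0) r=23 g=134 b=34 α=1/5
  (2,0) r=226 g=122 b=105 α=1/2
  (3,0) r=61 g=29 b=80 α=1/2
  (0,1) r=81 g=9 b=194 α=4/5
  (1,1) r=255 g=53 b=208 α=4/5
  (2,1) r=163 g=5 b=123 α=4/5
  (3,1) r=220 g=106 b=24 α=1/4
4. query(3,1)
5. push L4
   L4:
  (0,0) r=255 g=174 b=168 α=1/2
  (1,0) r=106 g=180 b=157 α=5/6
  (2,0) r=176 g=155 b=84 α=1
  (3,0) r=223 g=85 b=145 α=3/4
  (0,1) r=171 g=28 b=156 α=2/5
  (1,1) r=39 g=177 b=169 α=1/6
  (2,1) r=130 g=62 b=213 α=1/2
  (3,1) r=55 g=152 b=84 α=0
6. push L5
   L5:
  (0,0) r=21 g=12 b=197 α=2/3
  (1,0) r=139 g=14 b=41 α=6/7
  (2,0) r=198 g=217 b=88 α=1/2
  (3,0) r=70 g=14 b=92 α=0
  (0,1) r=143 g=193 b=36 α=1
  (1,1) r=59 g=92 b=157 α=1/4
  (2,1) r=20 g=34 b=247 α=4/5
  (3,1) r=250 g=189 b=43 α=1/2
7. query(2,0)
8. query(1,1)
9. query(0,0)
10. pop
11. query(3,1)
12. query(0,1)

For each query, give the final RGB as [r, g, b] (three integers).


query (3,1) [L1,L2,L3] — begin 0,0,0
L1 α=2/3: [466/3, 16/3, 152/3]
L2 α=1/2: [1195/6, 253/6, 335/6]
L3 α=1/4: [1635/8, 465/8, 383/8]
= [204, 58, 48]

at x=2,y=0 over L1,L2,L3,L4,L5:
after L1 α=1/7: [251/7, 207/7, 171/7]
after L2 α=5/8: [9223/56, 993/28, 1677/14]
after L3 α=1/2: [21879/112, 4409/56, 3147/28]
after L4 α=1: [176, 155, 84]
after L5 α=1/2: [187, 186, 86]
→ [187, 186, 86]

at x=1,y=1 over L1,L2,L3,L4,L5:
after L1 α=3/5: [144/5, 48, 93]
after L2 α=1/2: [799/10, 129/2, 107]
after L3 α=4/5: [10999/50, 553/10, 939/5]
after L4 α=1/6: [11389/60, 907/12, 554/3]
after L5 α=1/4: [12569/80, 1275/16, 711/4]
rounded: [157, 80, 178]

(0,0) stack=L1,L2,L3,L4,L5; from [0,0,0]:
+L1 (α=1/2) → [51/2, 79, 7/2]
+L2 (α=0) → [51/2, 79, 7/2]
+L3 (α=1/3) → [157/3, 358/3, 214/3]
+L4 (α=1/2) → [461/3, 440/3, 359/3]
+L5 (α=2/3) → [587/9, 512/9, 1541/9]
rounded: [65, 57, 171]

query (3,1) [L1,L2,L3,L4] — begin 0,0,0
L1 α=2/3: [466/3, 16/3, 152/3]
L2 α=1/2: [1195/6, 253/6, 335/6]
L3 α=1/4: [1635/8, 465/8, 383/8]
L4 α=0: [1635/8, 465/8, 383/8]
rounded: [204, 58, 48]

query (0,1) [L1,L2,L3,L4] — begin 0,0,0
+L1 (α=3/4) → [102, 525/4, 717/4]
+L2 (α=6/7) → [366/7, 1149/28, 1101/28]
+L3 (α=4/5) → [2634/35, 2157/140, 22829/140]
+L4 (α=2/5) → [19872/175, 14311/700, 112167/700]
→ [114, 20, 160]


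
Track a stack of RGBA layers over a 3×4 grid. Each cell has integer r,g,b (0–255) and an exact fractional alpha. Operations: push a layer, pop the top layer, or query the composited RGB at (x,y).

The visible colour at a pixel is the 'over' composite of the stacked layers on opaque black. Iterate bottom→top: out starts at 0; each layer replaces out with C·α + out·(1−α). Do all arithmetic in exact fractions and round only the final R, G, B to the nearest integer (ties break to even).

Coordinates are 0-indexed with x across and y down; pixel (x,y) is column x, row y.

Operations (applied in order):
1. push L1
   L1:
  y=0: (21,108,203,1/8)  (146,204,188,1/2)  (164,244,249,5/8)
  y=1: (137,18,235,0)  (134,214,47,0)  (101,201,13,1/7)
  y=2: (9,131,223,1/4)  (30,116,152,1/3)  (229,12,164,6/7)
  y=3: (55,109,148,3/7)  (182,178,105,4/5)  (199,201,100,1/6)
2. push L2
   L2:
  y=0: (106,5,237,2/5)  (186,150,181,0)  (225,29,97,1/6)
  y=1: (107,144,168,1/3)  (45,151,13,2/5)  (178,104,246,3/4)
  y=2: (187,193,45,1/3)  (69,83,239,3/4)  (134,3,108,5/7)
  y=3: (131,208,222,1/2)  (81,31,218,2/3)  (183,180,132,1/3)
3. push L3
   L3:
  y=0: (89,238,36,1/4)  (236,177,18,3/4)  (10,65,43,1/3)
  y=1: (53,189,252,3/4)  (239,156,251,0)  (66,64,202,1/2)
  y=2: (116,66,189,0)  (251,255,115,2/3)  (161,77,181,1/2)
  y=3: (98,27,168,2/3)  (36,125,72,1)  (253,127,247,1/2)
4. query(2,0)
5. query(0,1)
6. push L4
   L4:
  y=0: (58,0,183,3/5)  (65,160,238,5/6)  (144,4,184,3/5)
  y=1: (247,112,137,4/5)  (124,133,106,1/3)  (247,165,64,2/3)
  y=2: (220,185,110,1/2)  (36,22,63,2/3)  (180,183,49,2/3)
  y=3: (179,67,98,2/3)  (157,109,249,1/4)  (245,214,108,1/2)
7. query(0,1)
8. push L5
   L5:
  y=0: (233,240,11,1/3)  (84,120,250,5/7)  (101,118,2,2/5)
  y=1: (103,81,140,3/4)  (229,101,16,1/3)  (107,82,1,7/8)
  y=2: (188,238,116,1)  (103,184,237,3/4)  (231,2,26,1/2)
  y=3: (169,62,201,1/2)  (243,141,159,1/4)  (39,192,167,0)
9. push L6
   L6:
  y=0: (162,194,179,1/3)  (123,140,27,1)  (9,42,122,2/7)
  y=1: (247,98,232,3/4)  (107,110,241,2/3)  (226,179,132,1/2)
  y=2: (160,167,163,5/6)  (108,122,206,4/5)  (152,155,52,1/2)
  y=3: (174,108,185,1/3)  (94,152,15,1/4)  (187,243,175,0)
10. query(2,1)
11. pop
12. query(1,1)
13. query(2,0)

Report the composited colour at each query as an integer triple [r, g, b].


query (2,0) [L1,L2,L3] — begin 0,0,0
+L1 (α=5/8) → [205/2, 305/2, 1245/8]
+L2 (α=1/6) → [1475/12, 1583/12, 7001/48]
+L3 (α=1/3) → [1535/18, 1973/18, 8033/72]
→ [85, 110, 112]

(0,1) stack=L1,L2,L3; from [0,0,0]:
after L1 α=0: [0, 0, 0]
after L2 α=1/3: [107/3, 48, 56]
after L3 α=3/4: [146/3, 615/4, 203]
→ [49, 154, 203]

(0,1) stack=L1,L2,L3,L4; from [0,0,0]:
+L1 (α=0) → [0, 0, 0]
+L2 (α=1/3) → [107/3, 48, 56]
+L3 (α=3/4) → [146/3, 615/4, 203]
+L4 (α=4/5) → [622/3, 2407/20, 751/5]
rounded: [207, 120, 150]

query (2,1) [L1,L2,L3,L4,L5,L6] — begin 0,0,0
L1 α=1/7: [101/7, 201/7, 13/7]
L2 α=3/4: [3839/28, 2385/28, 5179/28]
L3 α=1/2: [5687/56, 4177/56, 10835/56]
L4 α=2/3: [11117/56, 22657/168, 6001/56]
L5 α=7/8: [53061/448, 119089/1344, 6393/448]
L6 α=1/2: [154309/896, 359665/2688, 65529/896]
rounded: [172, 134, 73]

(1,1) stack=L1,L2,L3,L4,L5; from [0,0,0]:
+L1 (α=0) → [0, 0, 0]
+L2 (α=2/5) → [18, 302/5, 26/5]
+L3 (α=0) → [18, 302/5, 26/5]
+L4 (α=1/3) → [160/3, 423/5, 194/5]
+L5 (α=1/3) → [1007/9, 1351/15, 156/5]
→ [112, 90, 31]

at x=2,y=0 over L1,L2,L3,L4,L5:
after L1 α=5/8: [205/2, 305/2, 1245/8]
after L2 α=1/6: [1475/12, 1583/12, 7001/48]
after L3 α=1/3: [1535/18, 1973/18, 8033/72]
after L4 α=3/5: [5423/45, 2081/45, 5581/36]
after L5 α=2/5: [8453/75, 5621/75, 5629/60]
= [113, 75, 94]


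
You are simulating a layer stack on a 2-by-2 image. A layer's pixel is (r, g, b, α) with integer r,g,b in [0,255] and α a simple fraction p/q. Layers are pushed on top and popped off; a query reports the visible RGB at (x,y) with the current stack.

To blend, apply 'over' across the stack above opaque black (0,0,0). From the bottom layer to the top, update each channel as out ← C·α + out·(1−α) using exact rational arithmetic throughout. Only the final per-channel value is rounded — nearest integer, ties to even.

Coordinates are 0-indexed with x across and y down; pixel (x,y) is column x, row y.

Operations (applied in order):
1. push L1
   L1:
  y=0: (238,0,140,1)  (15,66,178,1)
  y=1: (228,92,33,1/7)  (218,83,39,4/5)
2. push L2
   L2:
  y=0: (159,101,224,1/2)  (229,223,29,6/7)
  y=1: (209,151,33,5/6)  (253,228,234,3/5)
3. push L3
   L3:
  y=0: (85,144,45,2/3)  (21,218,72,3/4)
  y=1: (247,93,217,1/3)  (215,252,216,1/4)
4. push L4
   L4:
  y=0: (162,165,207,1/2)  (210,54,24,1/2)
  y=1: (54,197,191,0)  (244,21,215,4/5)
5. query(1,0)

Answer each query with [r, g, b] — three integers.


query (1,0) [L1,L2,L3,L4] — begin 0,0,0
+L1 (α=1) → [15, 66, 178]
+L2 (α=6/7) → [1389/7, 1404/7, 352/7]
+L3 (α=3/4) → [915/14, 2991/14, 466/7]
+L4 (α=1/2) → [3855/28, 3747/28, 317/7]
= [138, 134, 45]


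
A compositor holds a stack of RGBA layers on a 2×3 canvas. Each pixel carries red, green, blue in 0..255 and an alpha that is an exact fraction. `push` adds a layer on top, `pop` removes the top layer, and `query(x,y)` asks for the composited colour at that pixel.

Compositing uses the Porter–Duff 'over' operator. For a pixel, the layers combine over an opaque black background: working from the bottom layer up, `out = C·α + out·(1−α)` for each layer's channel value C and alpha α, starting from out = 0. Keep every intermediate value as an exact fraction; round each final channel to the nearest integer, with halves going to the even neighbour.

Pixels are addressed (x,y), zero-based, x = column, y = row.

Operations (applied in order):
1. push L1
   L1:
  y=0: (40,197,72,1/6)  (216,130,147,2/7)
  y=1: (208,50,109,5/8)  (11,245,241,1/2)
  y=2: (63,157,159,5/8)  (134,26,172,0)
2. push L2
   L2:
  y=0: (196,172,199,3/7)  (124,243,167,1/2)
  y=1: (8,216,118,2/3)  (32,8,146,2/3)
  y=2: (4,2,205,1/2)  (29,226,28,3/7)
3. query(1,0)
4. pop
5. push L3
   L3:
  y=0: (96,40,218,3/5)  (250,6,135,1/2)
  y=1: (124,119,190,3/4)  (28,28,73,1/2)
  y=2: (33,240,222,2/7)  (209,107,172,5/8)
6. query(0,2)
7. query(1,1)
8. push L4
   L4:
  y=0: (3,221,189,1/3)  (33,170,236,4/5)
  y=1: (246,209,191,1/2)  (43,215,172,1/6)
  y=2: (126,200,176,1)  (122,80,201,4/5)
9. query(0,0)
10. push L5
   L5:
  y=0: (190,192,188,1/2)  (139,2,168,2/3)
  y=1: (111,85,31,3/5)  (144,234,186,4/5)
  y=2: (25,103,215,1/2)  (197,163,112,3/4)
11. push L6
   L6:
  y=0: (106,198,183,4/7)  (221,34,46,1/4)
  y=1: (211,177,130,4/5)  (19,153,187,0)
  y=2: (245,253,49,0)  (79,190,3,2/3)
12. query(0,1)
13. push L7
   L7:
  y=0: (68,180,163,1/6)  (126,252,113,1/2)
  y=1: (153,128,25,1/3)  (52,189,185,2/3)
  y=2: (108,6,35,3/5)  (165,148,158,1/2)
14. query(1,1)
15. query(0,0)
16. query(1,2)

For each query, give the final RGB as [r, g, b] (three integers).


at x=1,y=0 over L1,L2:
after L1 α=2/7: [432/7, 260/7, 42]
after L2 α=1/2: [650/7, 1961/14, 209/2]
rounded: [93, 140, 104]

at x=0,y=2 over L1,L3:
L1 α=5/8: [315/8, 785/8, 795/8]
L3 α=2/7: [2103/56, 7765/56, 7527/56]
= [38, 139, 134]

at x=1,y=1 over L1,L3:
+L1 (α=1/2) → [11/2, 245/2, 241/2]
+L3 (α=1/2) → [67/4, 301/4, 387/4]
→ [17, 75, 97]

at x=0,y=0 over L1,L3,L4:
after L1 α=1/6: [20/3, 197/6, 12]
after L3 α=3/5: [904/15, 557/15, 678/5]
after L4 α=1/3: [1853/45, 4429/45, 767/5]
→ [41, 98, 153]

at x=0,y=1 over L1,L3,L4,L5,L6:
+L1 (α=5/8) → [130, 125/4, 545/8]
+L3 (α=3/4) → [251/2, 1553/16, 5105/32]
+L4 (α=1/2) → [743/4, 4897/32, 11217/64]
+L5 (α=3/5) → [1409/10, 8977/80, 14193/160]
+L6 (α=4/5) → [9849/50, 65617/400, 97393/800]
= [197, 164, 122]

query (1,1) [L1,L3,L4,L5,L6,L7] — begin 0,0,0
+L1 (α=1/2) → [11/2, 245/2, 241/2]
+L3 (α=1/2) → [67/4, 301/4, 387/4]
+L4 (α=1/6) → [169/8, 2365/24, 2623/24]
+L5 (α=4/5) → [4777/40, 24829/120, 20479/120]
+L6 (α=0) → [4777/40, 24829/120, 20479/120]
+L7 (α=2/3) → [2979/40, 70189/360, 64879/360]
rounded: [74, 195, 180]

(0,0) stack=L1,L3,L4,L5,L6,L7; from [0,0,0]:
+L1 (α=1/6) → [20/3, 197/6, 12]
+L3 (α=3/5) → [904/15, 557/15, 678/5]
+L4 (α=1/3) → [1853/45, 4429/45, 767/5]
+L5 (α=1/2) → [10403/90, 13069/90, 1707/10]
+L6 (α=4/7) → [23123/210, 36829/210, 12441/70]
+L7 (α=1/6) → [25979/252, 44389/252, 14723/84]
= [103, 176, 175]

query (1,2) [L1,L3,L4,L5,L6,L7] — begin 0,0,0
+L1 (α=0) → [0, 0, 0]
+L3 (α=5/8) → [1045/8, 535/8, 215/2]
+L4 (α=4/5) → [4949/40, 619/8, 1823/10]
+L5 (α=3/4) → [28589/160, 4531/32, 5183/40]
+L6 (α=2/3) → [53869/480, 16691/96, 5423/120]
+L7 (α=1/2) → [133069/960, 30899/192, 24383/240]
→ [139, 161, 102]


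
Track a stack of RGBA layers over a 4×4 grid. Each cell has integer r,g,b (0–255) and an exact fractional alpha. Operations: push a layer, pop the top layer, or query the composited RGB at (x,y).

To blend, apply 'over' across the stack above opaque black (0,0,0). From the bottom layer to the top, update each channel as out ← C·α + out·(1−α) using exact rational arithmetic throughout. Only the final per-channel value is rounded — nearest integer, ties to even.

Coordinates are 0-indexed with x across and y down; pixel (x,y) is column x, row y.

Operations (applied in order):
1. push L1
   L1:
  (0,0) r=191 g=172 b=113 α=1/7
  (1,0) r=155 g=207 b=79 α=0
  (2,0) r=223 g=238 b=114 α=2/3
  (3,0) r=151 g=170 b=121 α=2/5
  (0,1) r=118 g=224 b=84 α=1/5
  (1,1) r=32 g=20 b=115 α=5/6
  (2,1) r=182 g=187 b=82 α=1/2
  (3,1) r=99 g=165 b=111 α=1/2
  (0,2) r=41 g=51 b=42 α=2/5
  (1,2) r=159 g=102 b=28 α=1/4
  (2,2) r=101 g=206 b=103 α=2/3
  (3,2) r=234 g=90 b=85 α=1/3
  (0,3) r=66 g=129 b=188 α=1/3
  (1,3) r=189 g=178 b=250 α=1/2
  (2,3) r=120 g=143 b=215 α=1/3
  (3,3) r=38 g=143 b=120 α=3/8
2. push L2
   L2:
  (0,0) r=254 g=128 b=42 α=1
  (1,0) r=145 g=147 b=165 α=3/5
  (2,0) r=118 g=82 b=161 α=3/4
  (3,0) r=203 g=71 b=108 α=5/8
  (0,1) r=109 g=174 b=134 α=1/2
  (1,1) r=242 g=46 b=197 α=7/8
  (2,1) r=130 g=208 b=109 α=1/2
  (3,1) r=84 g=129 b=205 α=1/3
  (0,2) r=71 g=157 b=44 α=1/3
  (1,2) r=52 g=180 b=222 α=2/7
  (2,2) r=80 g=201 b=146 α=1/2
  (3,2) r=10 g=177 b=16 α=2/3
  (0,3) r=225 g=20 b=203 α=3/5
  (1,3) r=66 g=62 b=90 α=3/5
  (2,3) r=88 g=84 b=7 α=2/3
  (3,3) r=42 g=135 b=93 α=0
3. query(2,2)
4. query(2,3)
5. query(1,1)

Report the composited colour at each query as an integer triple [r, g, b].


(2,2) stack=L1,L2; from [0,0,0]:
after L1 α=2/3: [202/3, 412/3, 206/3]
after L2 α=1/2: [221/3, 1015/6, 322/3]
→ [74, 169, 107]

(2,3) stack=L1,L2; from [0,0,0]:
+L1 (α=1/3) → [40, 143/3, 215/3]
+L2 (α=2/3) → [72, 647/9, 257/9]
= [72, 72, 29]

query (1,1) [L1,L2] — begin 0,0,0
L1 α=5/6: [80/3, 50/3, 575/6]
L2 α=7/8: [2581/12, 127/3, 8849/48]
rounded: [215, 42, 184]
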